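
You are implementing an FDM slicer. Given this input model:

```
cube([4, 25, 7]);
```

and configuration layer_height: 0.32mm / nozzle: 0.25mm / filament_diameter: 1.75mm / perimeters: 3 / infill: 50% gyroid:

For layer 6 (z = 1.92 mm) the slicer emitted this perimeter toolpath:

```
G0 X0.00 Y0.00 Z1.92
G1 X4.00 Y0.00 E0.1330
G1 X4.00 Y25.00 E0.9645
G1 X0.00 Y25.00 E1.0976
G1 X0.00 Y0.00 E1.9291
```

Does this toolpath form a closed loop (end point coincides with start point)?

yes

Start point (G0): (0.00, 0.00). End point (last G1): the path returns to the start — closed.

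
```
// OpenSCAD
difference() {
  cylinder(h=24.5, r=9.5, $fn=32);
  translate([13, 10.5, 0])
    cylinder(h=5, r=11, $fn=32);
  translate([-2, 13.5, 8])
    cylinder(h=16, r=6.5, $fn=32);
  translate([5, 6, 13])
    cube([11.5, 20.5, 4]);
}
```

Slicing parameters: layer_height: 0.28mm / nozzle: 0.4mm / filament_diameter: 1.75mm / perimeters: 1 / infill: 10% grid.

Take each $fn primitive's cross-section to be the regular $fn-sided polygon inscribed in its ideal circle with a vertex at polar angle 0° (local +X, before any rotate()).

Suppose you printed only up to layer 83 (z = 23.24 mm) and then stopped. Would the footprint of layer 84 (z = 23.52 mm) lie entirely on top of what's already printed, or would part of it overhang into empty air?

Compare the two slices. At z = 23.24: the cylinder: section is a regular 32-gon, circumradius r=9.5 (area = (32/2)·9.500²·sin(360°/32) = 281.71 mm²); the cylinder at (13, 10.5) does not reach this height (z outside [0, 5]); the r=6.5 cylinder at (-2, 13.5) contributes a regular 32-gon of circumradius 6.5 (area = (32/2)·6.500²·sin(360°/32) = 131.88 mm²); the cube at (5, 6) is absent (z outside [13, 17]); Taking the first minus the rest: starting from the r=9.5 cylinder (281.71 mm²), the r=6.5 cylinder at (-2, 13.5) partially overlaps it — only the 12.58 mm² overlap (of its 131.88 mm²) is removed, clipping the outline — area = 269.13 mm². At z = 23.52: the r=9.5 cylinder contributes a regular 32-gon of circumradius 9.5 (area = (32/2)·9.500²·sin(360°/32) = 281.71 mm²); the cylinder at (13, 10.5) is not intersected at this z (z outside [0, 5]); the cylinder at (-2, 13.5): section is a regular 32-gon, circumradius r=6.5 (area = (32/2)·6.500²·sin(360°/32) = 131.88 mm²); the cube at (5, 6) is absent (z outside [13, 17]); Subtracting the remaining from the first: starting from the r=9.5 cylinder (281.71 mm²), the r=6.5 cylinder at (-2, 13.5) partially overlaps it — only the 12.58 mm² overlap (of its 131.88 mm²) is removed, clipping the outline — area = 269.13 mm². Checking containment: the cross-section at z = 23.52 is a subset of the cross-section at z = 23.24.

entirely on top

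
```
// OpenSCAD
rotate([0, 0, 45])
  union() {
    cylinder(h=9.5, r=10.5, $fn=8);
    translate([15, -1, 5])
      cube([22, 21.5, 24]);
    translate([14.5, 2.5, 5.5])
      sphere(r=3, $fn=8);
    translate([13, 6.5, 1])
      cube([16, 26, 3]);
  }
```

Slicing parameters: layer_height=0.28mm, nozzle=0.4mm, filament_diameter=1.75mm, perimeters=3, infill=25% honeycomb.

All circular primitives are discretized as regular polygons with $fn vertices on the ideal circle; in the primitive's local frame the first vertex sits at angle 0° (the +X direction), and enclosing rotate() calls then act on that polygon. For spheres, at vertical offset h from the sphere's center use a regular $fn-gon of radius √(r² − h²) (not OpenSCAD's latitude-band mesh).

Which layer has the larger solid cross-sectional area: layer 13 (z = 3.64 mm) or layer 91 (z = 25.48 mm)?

Layer 13 (z = 3.64): the cylinder: section is a regular 8-gon, circumradius r=10.5 (area = (8/2)·10.500²·sin(360°/8) = 311.83 mm²); the cube at (15, -1) does not reach this height (z outside [5, 29]); the r=3 sphere at (14.5, 2.5) contributes a regular 8-gon of circumradius √(3²−1.86²) = 2.354 (area = (8/2)·2.354²·sin(360°/8) = 15.67 mm²); the cube at (13, 6.5) is present — its section is the full 16×26 rectangle (area 416.00 mm²); Taking the union: the 3 present regions are separate (no shared area or edge), so areas and boundary lengths simply add and each stays a separate island — area = 743.50 mm²; (rotated 45° about Z; rotation is an isometry so areas/perimeters/island counts are preserved). So its area = 743.50 mm². Layer 91 (z = 25.48): the cylinder is not intersected at this z (z outside [0, 9.5]); the cube at (15, -1) (footprint 22×21.5) is included at this height (area 473.00 mm²); the sphere at (14.5, 2.5) is absent (|z−center|=19.980 > r=3); the cube at (13, 6.5) does not reach this height (z outside [1, 4]); Merging all regions: only the 22×21.5 cube at (15, -1) is present, so the union is just that shape — area = 473.00 mm²; (whole slice rotated 45° about Z — lengths, areas and connectivity unchanged). So its area = 473.00 mm². Layer 13 is larger (743.50 vs 473.00 mm²).

layer 13 (z = 3.64 mm)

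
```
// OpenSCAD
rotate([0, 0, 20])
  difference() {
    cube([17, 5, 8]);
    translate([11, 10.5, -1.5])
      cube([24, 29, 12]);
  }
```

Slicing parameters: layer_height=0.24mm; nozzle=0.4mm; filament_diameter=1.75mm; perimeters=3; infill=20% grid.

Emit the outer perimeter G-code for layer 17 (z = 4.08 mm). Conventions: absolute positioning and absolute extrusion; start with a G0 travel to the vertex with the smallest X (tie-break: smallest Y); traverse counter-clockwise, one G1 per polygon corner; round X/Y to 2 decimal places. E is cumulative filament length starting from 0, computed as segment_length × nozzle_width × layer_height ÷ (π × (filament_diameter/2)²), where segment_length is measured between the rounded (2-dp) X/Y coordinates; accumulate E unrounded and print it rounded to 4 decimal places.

G0 X-1.71 Y4.70 Z4.08
G1 X0.00 Y0.00 E0.1996
G1 X15.97 Y5.81 E0.8779
G1 X14.26 Y10.51 E1.0775
G1 X-1.71 Y4.70 E1.7558

At z = 4.08 mm: the cube is present — its section is the full 17×5 rectangle; the cube at (11, 10.5) (footprint 24×29) is included at this height; Subtracting the remaining from the first: starting from the 17×5 cube, the 24×29 cube at (11, 10.5) misses the remaining region (no effect) — 1 connected region; (whole slice rotated 20° about Z — lengths, areas and connectivity unchanged). The outline is a single polygon with 4 vertices. Extrusion per mm of travel: 0.4 × 0.24 / (π × 0.875²) = 0.039912. Accumulating E over each segment gives final E = 1.7558.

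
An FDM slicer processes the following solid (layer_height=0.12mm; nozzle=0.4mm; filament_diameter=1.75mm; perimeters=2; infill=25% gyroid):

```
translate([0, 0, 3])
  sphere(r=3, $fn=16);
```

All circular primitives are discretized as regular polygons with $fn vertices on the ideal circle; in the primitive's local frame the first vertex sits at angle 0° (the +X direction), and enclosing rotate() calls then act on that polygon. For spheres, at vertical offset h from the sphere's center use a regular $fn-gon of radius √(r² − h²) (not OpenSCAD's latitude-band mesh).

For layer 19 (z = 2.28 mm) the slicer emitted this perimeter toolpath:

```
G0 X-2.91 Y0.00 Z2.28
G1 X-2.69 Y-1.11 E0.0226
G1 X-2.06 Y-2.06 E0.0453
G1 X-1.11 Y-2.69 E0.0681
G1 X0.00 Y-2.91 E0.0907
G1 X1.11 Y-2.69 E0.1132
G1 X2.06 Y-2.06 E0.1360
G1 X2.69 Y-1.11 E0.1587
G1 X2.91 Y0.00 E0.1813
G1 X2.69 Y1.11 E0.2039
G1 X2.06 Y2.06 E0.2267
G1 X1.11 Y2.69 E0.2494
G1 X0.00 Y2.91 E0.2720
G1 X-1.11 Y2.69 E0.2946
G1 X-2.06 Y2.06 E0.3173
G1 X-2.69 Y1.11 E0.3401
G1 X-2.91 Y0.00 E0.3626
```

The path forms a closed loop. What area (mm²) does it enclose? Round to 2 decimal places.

25.94 mm²

Apply the shoelace formula to the sequence of (X, Y) vertices; enclosed area = 25.94 mm².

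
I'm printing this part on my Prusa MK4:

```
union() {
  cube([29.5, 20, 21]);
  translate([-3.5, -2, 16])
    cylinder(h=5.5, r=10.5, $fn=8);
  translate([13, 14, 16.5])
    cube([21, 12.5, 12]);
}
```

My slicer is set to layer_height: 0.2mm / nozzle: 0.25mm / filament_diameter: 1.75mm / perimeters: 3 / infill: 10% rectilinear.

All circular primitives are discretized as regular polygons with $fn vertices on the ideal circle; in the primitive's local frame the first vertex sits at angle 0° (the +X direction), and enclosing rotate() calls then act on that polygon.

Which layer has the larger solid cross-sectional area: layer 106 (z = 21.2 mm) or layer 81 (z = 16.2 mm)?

layer 81 (z = 16.2 mm)

Layer 106 (z = 21.2): the cube is not intersected at this z (z outside [0, 21]); the cylinder at (-3.5, -2): section is a regular 8-gon, circumradius r=10.5 (area = (8/2)·10.500²·sin(360°/8) = 311.83 mm²); the cube at (13, 14) (footprint 21×12.5) is included at this height (area 262.50 mm²); Merging all regions: the 2 present regions are separate (no shared area or edge), so areas and boundary lengths simply add and each stays a separate island — area = 574.33 mm². So its area = 574.33 mm². Layer 81 (z = 16.2): the 29.5×20 cube contributes its full rectangle (area 590.00 mm²); the cylinder at (-3.5, -2): section is a regular 8-gon, circumradius r=10.5 (area = (8/2)·10.500²·sin(360°/8) = 311.83 mm²); the cube at (13, 14) does not reach this height (z outside [16.5, 28.5]); Combining (union): the regions partially overlap — summed areas 901.83 mm² minus the doubly-counted overlap 30.57 mm² gives 871.26 mm² — area = 871.26 mm². So its area = 871.26 mm². Layer 81 is larger (871.26 vs 574.33 mm²).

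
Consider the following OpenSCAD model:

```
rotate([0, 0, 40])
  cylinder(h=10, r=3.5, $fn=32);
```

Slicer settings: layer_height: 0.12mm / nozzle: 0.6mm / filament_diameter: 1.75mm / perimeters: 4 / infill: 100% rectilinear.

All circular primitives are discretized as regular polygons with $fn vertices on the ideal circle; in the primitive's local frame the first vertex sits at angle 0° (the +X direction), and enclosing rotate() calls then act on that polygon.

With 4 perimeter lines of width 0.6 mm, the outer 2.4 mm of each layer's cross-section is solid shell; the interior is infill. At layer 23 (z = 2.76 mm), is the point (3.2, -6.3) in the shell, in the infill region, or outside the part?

At z = 2.76 mm: the r=3.5 cylinder contributes a regular 32-gon of circumradius 3.5; (whole slice rotated 40° about Z — lengths, areas and connectivity unchanged). Overall, the cross-section is a single solid region. Undo the 40° rotation: the query point maps to (-1.598, -6.883) in the un-rotated model frame. The nearest boundary edge runs (-1.34, -3.23)→(-0.68, -3.43); distance from the point to it = 3.57 mm. The point is not inside any of the regions above, so it lies outside the cross-section (3.57 mm from the nearest boundary).

outside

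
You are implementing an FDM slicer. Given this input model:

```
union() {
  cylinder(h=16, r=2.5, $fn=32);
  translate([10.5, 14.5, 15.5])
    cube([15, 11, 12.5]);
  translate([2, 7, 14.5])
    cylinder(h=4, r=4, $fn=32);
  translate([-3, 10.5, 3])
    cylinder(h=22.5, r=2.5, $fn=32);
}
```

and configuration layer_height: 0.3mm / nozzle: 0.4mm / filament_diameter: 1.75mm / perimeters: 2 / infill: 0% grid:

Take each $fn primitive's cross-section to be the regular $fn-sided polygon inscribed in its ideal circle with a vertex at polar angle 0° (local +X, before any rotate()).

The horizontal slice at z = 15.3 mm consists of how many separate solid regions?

At z = 15.3 mm: the r=2.5 cylinder gives a regular 32-gon of circumradius 2.5 (constant along its height); the cube at (10.5, 14.5) is not intersected at this z (z outside [15.5, 28]); the cylinder at (2, 7): section is a regular 32-gon, circumradius r=4; the r=2.5 cylinder at (-3, 10.5) contributes a regular 32-gon of circumradius 2.5; Merging all regions: the regions partially overlap (shared area 0.53 mm²), so overlapping operands fuse into one piece — 2 connected regions. The result has 2 disconnected regions.

2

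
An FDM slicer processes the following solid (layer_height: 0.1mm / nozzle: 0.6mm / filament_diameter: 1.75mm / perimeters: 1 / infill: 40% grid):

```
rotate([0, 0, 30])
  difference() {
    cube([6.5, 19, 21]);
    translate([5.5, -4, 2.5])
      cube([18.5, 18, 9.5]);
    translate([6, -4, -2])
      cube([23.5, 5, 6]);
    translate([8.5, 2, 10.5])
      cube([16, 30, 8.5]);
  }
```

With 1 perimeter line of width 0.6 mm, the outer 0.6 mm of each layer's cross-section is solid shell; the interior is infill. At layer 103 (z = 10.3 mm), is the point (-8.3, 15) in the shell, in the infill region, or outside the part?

shell

At z = 10.3 mm: the cube is present — its section is the full 6.5×19 rectangle; the cube at (5.5, -4) (footprint 18.5×18) is included at this height; the cube at (6, -4) does not reach this height (z outside [-2, 4]); the cube at (8.5, 2) does not reach this height (z outside [10.5, 19]); Subtracting the remaining from the first: starting from the 6.5×19 cube, the 18.5×18 cube at (5.5, -4) partially overlaps it — only the 14.00 mm² overlap (of its 333.00 mm²) is removed, clipping the outline — 1 connected region; (rotated 30° about Z; rotation is an isometry so areas/perimeters/island counts are preserved). Overall, the cross-section is a single solid region. Undo the 30° rotation: the query point maps to (0.312, 17.140) in the un-rotated model frame. The nearest boundary edge runs (0.00, 0.00)→(0.00, 19.00); distance from the point to it = 0.31 mm. The point is inside the cross-section, 0.31 mm from the nearest boundary — within the 0.6 mm shell band (1 × 0.6).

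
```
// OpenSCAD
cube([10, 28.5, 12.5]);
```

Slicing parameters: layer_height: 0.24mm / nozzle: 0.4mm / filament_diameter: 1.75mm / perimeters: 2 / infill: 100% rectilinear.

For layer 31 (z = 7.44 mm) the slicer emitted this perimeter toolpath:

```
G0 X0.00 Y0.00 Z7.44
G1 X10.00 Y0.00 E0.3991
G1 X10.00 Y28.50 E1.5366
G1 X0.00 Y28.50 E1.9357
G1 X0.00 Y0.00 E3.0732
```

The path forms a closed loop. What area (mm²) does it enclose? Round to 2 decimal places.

Apply the shoelace formula to the sequence of (X, Y) vertices; enclosed area = 285.00 mm².

285.00 mm²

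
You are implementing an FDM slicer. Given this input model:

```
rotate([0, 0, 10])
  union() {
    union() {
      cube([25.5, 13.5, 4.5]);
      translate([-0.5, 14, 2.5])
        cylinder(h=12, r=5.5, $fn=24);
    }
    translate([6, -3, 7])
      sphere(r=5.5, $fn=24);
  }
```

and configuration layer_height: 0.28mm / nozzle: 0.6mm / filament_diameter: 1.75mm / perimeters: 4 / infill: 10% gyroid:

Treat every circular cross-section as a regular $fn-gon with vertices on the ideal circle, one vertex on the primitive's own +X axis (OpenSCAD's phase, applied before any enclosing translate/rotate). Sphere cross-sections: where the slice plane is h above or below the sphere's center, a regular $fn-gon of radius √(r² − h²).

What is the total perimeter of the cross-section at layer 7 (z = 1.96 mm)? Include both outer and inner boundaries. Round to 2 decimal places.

At z = 1.96 mm: the 25.5×13.5 cube contributes its full rectangle (perimeter 78.00 mm); the cylinder at (-0.5, 14) is not intersected at this z (z outside [2.5, 14.5]); Taking the union: only the 25.5×13.5 cube is present, so the union is just that shape — boundary = 78.00 mm; the r=5.5 sphere at (6, -3) slices to a regular 24-gon of circumradius 2.202 (√(r²−h²) with h=5.04 from center) (perimeter = 2·24·2.202·sin(180°/24) = 13.80 mm); Merging all regions: the 2 present regions are separate (no shared area or edge), so areas and boundary lengths simply add and each stays a separate island — boundary = 91.80 mm; (rotated 10° about Z; rotation is an isometry so areas/perimeters/island counts are preserved). Overall, the cross-section has 2 separate islands. Total boundary length (outer) = 91.80 mm.

91.80 mm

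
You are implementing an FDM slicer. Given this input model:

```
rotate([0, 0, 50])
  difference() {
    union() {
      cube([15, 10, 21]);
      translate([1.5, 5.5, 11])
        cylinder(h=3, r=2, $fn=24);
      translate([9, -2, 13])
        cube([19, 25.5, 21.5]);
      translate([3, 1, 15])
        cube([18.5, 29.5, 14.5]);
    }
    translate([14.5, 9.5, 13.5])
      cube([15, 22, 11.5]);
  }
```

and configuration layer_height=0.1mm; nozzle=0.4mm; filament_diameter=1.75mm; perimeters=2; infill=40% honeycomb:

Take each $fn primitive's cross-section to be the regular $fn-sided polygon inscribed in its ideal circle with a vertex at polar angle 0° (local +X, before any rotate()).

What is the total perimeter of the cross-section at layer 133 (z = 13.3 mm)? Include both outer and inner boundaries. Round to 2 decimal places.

107.25 mm

At z = 13.3 mm: the cube is present — its section is the full 15×10 rectangle (perimeter 50.00 mm); the cylinder at (1.5, 5.5): section is a regular 24-gon, circumradius r=2 (perimeter = 2·24·2.000·sin(180°/24) = 12.53 mm); the 19×25.5 cube at (9, -2) contributes its full rectangle (perimeter 89.00 mm); the cube at (3, 1) is not intersected at this z (z outside [15, 29.5]); Taking the union: the regions partially overlap (shared area 71.55 mm²), so the edge portions inside another operand are dropped and the merged outline is re-measured after clipping — boundary = 107.25 mm; the cube at (14.5, 9.5) does not reach this height (z outside [13.5, 25]); Taking the first minus the rest: none of the subtracted shapes is present at this height, so that combined region is unchanged — boundary = 107.25 mm; (whole slice rotated 50° about Z — lengths, areas and connectivity unchanged). Overall, the cross-section is a single solid region. Total boundary length (outer) = 107.25 mm.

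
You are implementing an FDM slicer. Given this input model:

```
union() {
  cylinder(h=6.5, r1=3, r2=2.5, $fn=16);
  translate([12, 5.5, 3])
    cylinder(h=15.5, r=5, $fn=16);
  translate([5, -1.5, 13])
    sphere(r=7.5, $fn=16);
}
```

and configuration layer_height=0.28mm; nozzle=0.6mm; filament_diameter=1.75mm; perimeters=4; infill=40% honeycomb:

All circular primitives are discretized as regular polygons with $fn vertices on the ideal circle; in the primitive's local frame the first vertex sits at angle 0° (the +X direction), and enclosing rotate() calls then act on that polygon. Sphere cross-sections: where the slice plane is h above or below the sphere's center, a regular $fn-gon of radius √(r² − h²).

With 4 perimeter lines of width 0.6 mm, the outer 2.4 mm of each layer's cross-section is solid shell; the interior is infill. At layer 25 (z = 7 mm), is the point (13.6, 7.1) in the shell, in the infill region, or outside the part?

At z = 7 mm: the cone is not intersected at this z (z outside [0, 6.5]); the r=5 cylinder at (12, 5.5) gives a regular 16-gon of circumradius 5 (constant along its height); the sphere at (5, -1.5): section is a regular 16-gon, circumradius = √(r²−h²) = √(7.5²−6²) = 4.500; Merging all regions: the 2 present regions are separate (no shared area or edge), so areas and boundary lengths simply add and each stays a separate island — 2 connected regions. Overall, the cross-section has 2 separate islands. The nearest boundary edge runs (13.91, 10.12)→(15.54, 9.04); distance from the point to it = 2.68 mm. (Shell/infill is judged within the island containing the point — the largest one.) The point is inside the cross-section and 2.68 mm from the nearest boundary — more than the 2.4 mm shell width (4 × 0.6), so it's in the infill interior.

infill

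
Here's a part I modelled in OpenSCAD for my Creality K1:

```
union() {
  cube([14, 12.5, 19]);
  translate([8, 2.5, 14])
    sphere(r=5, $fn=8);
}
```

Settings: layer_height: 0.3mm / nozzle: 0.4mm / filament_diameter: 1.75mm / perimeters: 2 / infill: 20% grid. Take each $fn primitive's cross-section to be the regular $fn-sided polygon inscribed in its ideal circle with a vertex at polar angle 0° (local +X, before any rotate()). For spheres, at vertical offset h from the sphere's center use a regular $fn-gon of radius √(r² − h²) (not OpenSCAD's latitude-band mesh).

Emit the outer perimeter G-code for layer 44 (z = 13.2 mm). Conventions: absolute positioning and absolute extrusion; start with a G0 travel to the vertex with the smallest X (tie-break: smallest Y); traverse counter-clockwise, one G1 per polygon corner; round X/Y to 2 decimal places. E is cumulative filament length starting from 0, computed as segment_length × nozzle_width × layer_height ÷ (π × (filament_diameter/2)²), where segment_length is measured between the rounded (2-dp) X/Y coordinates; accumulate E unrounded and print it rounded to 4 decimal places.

G0 X0.00 Y0.00 Z13.20
G1 X4.10 Y0.00 E0.2045
G1 X4.51 Y-0.99 E0.2580
G1 X8.00 Y-2.44 E0.4466
G1 X11.49 Y-0.99 E0.6351
G1 X11.90 Y0.00 E0.6886
G1 X14.00 Y0.00 E0.7933
G1 X14.00 Y12.50 E1.4170
G1 X0.00 Y12.50 E2.1154
G1 X0.00 Y0.00 E2.7390

At z = 13.2 mm: the cube (footprint 14×12.5) is included at this height; the sphere at (8, 2.5): section is a regular 8-gon, circumradius = √(r²−h²) = √(5²−0.8²) = 4.936; Taking the union: the regions partially overlap (shared area 56.54 mm²), so overlapping operands fuse into one piece — 1 connected region. The outline is a single polygon with 9 vertices. Extrusion per mm of travel: 0.4 × 0.3 / (π × 0.875²) = 0.049890. Accumulating E over each segment gives final E = 2.7390.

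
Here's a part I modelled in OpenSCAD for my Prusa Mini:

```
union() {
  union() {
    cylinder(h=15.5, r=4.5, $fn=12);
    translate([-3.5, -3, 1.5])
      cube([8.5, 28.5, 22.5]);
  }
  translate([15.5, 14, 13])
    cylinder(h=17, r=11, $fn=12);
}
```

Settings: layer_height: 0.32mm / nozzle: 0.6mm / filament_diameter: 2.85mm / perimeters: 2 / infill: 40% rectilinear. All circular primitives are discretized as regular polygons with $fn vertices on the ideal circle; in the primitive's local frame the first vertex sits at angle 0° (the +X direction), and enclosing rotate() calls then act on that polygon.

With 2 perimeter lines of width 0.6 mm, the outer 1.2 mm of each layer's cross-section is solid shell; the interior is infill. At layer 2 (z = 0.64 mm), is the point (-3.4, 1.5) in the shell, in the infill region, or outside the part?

shell

At z = 0.64 mm: the cylinder: section is a regular 12-gon, circumradius r=4.5; the cube at (-3.5, -3) is absent (z outside [1.5, 24]); Merging all regions: only the r=4.5 cylinder is present, so the union is just that shape — 1 connected region; the cylinder at (15.5, 14) is absent (z outside [13, 30]); Merging all regions: only the result so far is present, so the union is just that shape — 1 connected region. Overall, the cross-section is a single solid region. The nearest boundary edge runs (-3.90, 2.25)→(-4.50, 0.00); distance from the point to it = 0.67 mm. The point is inside the cross-section, 0.67 mm from the nearest boundary — within the 1.2 mm shell band (2 × 0.6).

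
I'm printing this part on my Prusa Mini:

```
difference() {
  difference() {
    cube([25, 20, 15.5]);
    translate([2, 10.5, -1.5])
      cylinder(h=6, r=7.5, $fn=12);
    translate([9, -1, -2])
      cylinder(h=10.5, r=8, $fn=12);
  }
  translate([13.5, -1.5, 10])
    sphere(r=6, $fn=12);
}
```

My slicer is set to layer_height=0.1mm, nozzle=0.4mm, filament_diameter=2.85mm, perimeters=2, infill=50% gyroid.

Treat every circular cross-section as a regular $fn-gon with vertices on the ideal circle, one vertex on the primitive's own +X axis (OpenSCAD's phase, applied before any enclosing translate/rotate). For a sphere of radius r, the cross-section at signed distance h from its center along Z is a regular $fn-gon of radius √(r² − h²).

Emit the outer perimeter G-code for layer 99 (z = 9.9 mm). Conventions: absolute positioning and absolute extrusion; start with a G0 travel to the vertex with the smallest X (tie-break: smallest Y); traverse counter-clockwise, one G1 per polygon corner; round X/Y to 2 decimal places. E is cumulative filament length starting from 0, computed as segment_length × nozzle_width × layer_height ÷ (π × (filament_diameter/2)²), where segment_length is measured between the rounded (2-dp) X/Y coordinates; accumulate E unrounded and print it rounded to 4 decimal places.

G0 X0.00 Y0.00 Z9.90
G1 X7.90 Y0.00 E0.0495
G1 X8.30 Y1.50 E0.0593
G1 X10.50 Y3.70 E0.0788
G1 X13.50 Y4.50 E0.0982
G1 X16.50 Y3.70 E0.1177
G1 X18.70 Y1.50 E0.1372
G1 X19.10 Y0.00 E0.1470
G1 X25.00 Y0.00 E0.1839
G1 X25.00 Y20.00 E0.3094
G1 X0.00 Y20.00 E0.4661
G1 X0.00 Y0.00 E0.5915

At z = 9.9 mm: the cube is present — its section is the full 25×20 rectangle; the cylinder at (2, 10.5) does not reach this height (z outside [-1.5, 4.5]); the cylinder at (9, -1) is absent (z outside [-2, 8.5]); Subtracting the remaining from the first: none of the subtracted shapes is present at this height, so the 25×20 cube is unchanged — 1 connected region; the sphere at (13.5, -1.5): section is a regular 12-gon, circumradius = √(r²−h²) = √(6²−0.1²) = 5.999; Taking the first minus the rest: starting from that combined region, the r=6 sphere at (13.5, -1.5) partially overlaps it — only the 36.59 mm² overlap (of its 107.97 mm²) is removed, clipping the outline — 1 connected region. The outline is a single polygon with 11 vertices. Extrusion per mm of travel: 0.4 × 0.1 / (π × 1.425²) = 0.006270. Accumulating E over each segment gives final E = 0.5915.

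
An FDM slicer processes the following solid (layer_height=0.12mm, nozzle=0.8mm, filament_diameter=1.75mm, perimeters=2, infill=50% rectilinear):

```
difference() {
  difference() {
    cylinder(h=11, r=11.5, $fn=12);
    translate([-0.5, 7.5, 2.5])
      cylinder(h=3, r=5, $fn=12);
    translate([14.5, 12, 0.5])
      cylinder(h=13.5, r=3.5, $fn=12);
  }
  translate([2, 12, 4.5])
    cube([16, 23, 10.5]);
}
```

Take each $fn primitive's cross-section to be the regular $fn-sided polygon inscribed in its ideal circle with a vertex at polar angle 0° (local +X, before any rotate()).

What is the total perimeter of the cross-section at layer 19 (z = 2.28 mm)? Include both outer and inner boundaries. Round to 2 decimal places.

71.43 mm

At z = 2.28 mm: the cylinder: section is a regular 12-gon, circumradius r=11.5 (perimeter = 2·12·11.500·sin(180°/12) = 71.43 mm); the cylinder at (-0.5, 7.5) is absent (z outside [2.5, 5.5]); the r=3.5 cylinder at (14.5, 12) gives a regular 12-gon of circumradius 3.5 (constant along its height) (perimeter = 2·12·3.500·sin(180°/12) = 21.74 mm); Taking the first minus the rest: starting from the r=11.5 cylinder, the r=3.5 cylinder at (14.5, 12) misses the remaining region (no effect) — boundary = 71.43 mm; the cube at (2, 12) is not intersected at this z (z outside [4.5, 15]); Subtracting the remaining from the first: none of the subtracted shapes is present at this height, so the result so far is unchanged — boundary = 71.43 mm. Overall, the cross-section is a single solid region. Total boundary length (outer) = 71.43 mm.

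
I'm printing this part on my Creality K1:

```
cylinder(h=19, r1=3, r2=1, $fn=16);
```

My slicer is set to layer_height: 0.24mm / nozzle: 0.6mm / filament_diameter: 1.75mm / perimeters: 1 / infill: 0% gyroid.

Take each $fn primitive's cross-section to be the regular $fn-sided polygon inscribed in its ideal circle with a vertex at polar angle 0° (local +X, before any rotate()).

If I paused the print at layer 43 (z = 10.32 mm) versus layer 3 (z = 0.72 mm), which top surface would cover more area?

layer 3 (z = 0.72 mm)

Layer 43 (z = 10.32): the cone (r1=3→r2=1) has section circumradius 1.914 here — a regular 16-gon (area = (16/2)·1.914²·sin(360°/16) = 11.21 mm²). So its area = 11.21 mm². Layer 3 (z = 0.72): the cone contributes a regular 16-gon of circumradius 2.924 (interpolated between r1=3 and r2=1 at t=0.038) (area = (16/2)·2.924²·sin(360°/16) = 26.18 mm²). So its area = 26.18 mm². Layer 3 is larger (26.18 vs 11.21 mm²).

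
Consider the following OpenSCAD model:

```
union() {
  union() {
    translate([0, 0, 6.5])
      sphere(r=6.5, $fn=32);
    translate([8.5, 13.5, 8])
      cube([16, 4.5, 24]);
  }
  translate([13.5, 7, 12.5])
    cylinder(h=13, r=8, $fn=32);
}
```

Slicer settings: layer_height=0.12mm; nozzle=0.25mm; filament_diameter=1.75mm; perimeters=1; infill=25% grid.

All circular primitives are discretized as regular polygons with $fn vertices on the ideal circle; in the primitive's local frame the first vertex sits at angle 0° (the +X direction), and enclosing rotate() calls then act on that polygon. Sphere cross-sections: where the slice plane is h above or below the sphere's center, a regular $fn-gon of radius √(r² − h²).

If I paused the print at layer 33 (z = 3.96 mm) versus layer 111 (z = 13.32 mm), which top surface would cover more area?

layer 111 (z = 13.32 mm)

Layer 33 (z = 3.96): the r=6.5 sphere contributes a regular 32-gon of circumradius √(6.5²−2.54²) = 5.983 (area = (32/2)·5.983²·sin(360°/32) = 111.74 mm²); the cube at (8.5, 13.5) does not reach this height (z outside [8, 32]); Taking the union: only the r=6.5 sphere is present, so the union is just that shape — area = 111.74 mm²; the cylinder at (13.5, 7) is not intersected at this z (z outside [12.5, 25.5]); Taking the union: only the result so far is present, so the union is just that shape — area = 111.74 mm². So its area = 111.74 mm². Layer 111 (z = 13.32): the sphere is absent (|z−center|=6.820 > r=6.5); the cube at (8.5, 13.5) (footprint 16×4.5) is included at this height (area 72.00 mm²); Merging all regions: only the 16×4.5 cube at (8.5, 13.5) is present, so the union is just that shape — area = 72.00 mm²; the r=8 cylinder at (13.5, 7) gives a regular 32-gon of circumradius 8 (constant along its height) (area = (32/2)·8.000²·sin(360°/32) = 199.77 mm²); Combining (union): the regions partially overlap — summed areas 271.77 mm² minus the doubly-counted overlap 9.27 mm² gives 262.50 mm² — area = 262.50 mm². So its area = 262.50 mm². Layer 111 is larger (262.50 vs 111.74 mm²).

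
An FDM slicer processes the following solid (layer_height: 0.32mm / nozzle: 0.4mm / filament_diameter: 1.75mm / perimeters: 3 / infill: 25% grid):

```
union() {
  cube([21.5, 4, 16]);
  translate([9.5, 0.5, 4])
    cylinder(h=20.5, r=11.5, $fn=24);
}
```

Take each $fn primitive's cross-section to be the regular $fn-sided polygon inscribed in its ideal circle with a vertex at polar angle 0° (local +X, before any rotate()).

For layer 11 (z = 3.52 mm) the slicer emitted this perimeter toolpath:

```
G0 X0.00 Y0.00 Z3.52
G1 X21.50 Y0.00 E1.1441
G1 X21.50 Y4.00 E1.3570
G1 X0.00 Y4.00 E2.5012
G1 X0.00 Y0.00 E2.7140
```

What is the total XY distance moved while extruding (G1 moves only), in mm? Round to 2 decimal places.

Sum the Euclidean lengths of each G1 segment: total = 51.00 mm.

51.00 mm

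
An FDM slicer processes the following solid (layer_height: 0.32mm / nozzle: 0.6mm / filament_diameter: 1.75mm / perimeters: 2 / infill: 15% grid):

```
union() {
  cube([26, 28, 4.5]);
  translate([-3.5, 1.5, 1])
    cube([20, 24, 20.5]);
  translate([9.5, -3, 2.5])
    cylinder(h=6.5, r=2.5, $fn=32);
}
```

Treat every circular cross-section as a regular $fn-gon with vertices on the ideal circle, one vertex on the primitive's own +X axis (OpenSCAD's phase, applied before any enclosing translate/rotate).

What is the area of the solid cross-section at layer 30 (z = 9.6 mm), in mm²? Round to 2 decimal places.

At z = 9.6 mm: the cube is absent (z outside [0, 4.5]); the cube at (-3.5, 1.5) (footprint 20×24) is included at this height (area 480.00 mm²); the cylinder at (9.5, -3) is absent (z outside [2.5, 9]); Merging all regions: only the 20×24 cube at (-3.5, 1.5) is present, so the union is just that shape — area = 480.00 mm². Overall, the cross-section is a single solid region. Net area = 480.00 mm².

480.00 mm²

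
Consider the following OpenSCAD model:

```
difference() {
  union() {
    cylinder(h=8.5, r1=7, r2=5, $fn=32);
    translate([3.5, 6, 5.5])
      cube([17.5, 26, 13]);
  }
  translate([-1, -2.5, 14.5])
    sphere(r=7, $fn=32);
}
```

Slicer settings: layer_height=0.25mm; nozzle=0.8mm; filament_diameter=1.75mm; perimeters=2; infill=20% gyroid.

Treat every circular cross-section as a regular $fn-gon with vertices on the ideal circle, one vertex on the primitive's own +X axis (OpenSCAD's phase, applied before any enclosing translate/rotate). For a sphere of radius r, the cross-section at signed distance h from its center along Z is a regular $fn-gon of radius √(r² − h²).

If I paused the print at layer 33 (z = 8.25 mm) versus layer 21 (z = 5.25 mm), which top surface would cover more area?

layer 33 (z = 8.25 mm)

Layer 33 (z = 8.25): the cone: at t=0.971 of its height the radius interpolates to r₁+(r₂−r₁)t = 5.059, giving a regular 32-gon of that circumradius (area = (32/2)·5.059²·sin(360°/32) = 79.88 mm²); the 17.5×26 cube at (3.5, 6) contributes its full rectangle (area 455.00 mm²); Merging all regions: the 2 present regions are separate (no shared area or edge), so areas and boundary lengths simply add and each stays a separate island — area = 534.88 mm²; the r=7 sphere at (-1, -2.5) slices to a regular 32-gon of circumradius 3.152 (√(r²−h²) with h=6.25 from center) (area = (32/2)·3.152²·sin(360°/32) = 31.02 mm²); After the difference (first − rest): starting from the result so far (534.88 mm²), the r=7 sphere at (-1, -2.5) partially overlaps it — only the 27.79 mm² overlap (of its 31.02 mm²) is removed, clipping the outline — area = 507.09 mm². So its area = 507.09 mm². Layer 21 (z = 5.25): the cone: at t=0.618 of its height the radius interpolates to r₁+(r₂−r₁)t = 5.765, giving a regular 32-gon of that circumradius (area = (32/2)·5.765²·sin(360°/32) = 103.73 mm²); the cube at (3.5, 6) does not reach this height (z outside [5.5, 18.5]); Merging all regions: only the cone is present, so the union is just that shape — area = 103.73 mm²; the sphere at (-1, -2.5) is not intersected at this z (|z−center|=9.250 > r=7); After the difference (first − rest): none of the subtracted shapes is present at this height, so that combined region is unchanged — area = 103.73 mm². So its area = 103.73 mm². Layer 33 is larger (507.09 vs 103.73 mm²).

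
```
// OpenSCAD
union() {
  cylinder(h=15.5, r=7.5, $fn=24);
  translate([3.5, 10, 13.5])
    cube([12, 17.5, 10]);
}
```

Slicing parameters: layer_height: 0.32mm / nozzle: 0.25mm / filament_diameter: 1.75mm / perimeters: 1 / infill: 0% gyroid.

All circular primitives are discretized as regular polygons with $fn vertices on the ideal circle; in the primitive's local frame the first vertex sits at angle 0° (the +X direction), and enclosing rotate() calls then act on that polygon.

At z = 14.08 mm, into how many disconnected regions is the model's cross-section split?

2

At z = 14.08 mm: the r=7.5 cylinder contributes a regular 24-gon of circumradius 7.5; the cube at (3.5, 10) is present — its section is the full 12×17.5 rectangle; Merging all regions: the 2 present regions are separate (no shared area or edge), so areas and boundary lengths simply add and each stays a separate island — 2 connected regions. The result has 2 disconnected regions.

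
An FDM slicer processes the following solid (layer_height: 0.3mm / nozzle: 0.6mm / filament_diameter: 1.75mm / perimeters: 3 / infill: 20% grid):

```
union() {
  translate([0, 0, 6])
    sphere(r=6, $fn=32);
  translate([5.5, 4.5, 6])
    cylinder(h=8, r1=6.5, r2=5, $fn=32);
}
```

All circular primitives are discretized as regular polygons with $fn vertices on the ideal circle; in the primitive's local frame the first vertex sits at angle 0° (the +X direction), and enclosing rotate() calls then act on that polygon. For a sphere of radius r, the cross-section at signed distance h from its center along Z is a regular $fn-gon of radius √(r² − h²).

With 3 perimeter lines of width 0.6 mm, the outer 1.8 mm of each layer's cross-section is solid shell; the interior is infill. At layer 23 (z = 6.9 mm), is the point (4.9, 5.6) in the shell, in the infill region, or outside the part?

At z = 6.9 mm: the r=6 sphere contributes a regular 32-gon of circumradius √(6²−0.9²) = 5.932; the cone at (5.5, 4.5): at t=0.113 of its height the radius interpolates to r₁+(r₂−r₁)t = 6.331, giving a regular 32-gon of that circumradius; Merging all regions: the regions partially overlap (shared area 35.63 mm²), so overlapping operands fuse into one piece — 1 connected region. Overall, the cross-section is a single solid region. The nearest boundary edge runs (1.98, 9.76)→(3.08, 10.35); distance from the point to it = 5.05 mm. The point is inside the cross-section and 5.05 mm from the nearest boundary — more than the 1.8 mm shell width (3 × 0.6), so it's in the infill interior.

infill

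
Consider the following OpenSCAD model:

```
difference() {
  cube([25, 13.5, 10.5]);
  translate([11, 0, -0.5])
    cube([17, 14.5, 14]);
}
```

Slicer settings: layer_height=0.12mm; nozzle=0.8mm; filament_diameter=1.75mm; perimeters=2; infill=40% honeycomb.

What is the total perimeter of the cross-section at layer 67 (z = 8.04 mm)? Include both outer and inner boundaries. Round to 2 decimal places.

49.00 mm

At z = 8.04 mm: the 25×13.5 cube contributes its full rectangle (perimeter 77.00 mm); the 17×14.5 cube at (11, 0) contributes its full rectangle (perimeter 63.00 mm); Taking the first minus the rest: starting from the 25×13.5 cube, the 17×14.5 cube at (11, 0) partially overlaps it — only the 189.00 mm² overlap (of its 246.50 mm²) is removed, clipping the outline — boundary = 49.00 mm. Overall, the cross-section is a single solid region. Total boundary length (outer) = 49.00 mm.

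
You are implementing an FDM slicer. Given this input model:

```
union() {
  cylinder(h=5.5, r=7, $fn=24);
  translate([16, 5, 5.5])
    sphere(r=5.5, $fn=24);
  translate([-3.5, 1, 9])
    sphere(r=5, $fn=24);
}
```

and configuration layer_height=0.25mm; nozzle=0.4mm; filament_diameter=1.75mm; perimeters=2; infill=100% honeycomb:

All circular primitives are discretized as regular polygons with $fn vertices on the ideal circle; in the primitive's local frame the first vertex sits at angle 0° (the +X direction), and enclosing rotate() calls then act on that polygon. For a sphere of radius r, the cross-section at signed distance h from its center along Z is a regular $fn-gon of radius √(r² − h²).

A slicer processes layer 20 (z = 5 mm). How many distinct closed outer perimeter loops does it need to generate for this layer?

2

At z = 5 mm: the cylinder: section is a regular 24-gon, circumradius r=7; the r=5.5 sphere at (16, 5) slices to a regular 24-gon of circumradius 5.477 (√(r²−h²) with h=0.5 from center); the sphere at (-3.5, 1): section is a regular 24-gon, circumradius = √(r²−h²) = √(5²−4²) = 3.000; Merging all regions: the regions partially overlap (shared area 27.95 mm²), so overlapping operands fuse into one piece — 2 connected regions. The result has 2 disconnected regions.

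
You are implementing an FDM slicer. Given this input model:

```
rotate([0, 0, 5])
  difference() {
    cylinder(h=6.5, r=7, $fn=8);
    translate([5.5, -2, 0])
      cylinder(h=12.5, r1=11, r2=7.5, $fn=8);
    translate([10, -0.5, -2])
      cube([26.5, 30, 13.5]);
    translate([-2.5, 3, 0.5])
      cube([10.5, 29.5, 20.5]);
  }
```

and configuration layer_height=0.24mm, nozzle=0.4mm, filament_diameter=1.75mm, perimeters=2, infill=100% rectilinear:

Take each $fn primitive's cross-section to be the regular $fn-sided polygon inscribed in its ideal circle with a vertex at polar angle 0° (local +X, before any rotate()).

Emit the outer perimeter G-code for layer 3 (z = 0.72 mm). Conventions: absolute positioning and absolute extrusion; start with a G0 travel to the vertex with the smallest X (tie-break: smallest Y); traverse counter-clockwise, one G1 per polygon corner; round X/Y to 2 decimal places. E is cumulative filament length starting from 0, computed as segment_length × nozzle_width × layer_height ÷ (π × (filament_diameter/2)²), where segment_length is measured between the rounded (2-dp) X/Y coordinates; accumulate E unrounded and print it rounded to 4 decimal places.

G0 X-6.97 Y-0.61 Z0.72
G1 X-4.50 Y-5.36 E0.2137
G1 X-3.41 Y-5.71 E0.2594
G1 X-5.10 Y-2.45 E0.4059
G1 X-2.90 Y4.52 E0.6976
G1 X-3.01 Y5.72 E0.7457
G1 X-5.36 Y4.50 E0.8514
G1 X-6.97 Y-0.61 E1.0653

At z = 0.72 mm: the r=7 cylinder gives a regular 8-gon of circumradius 7 (constant along its height); the cone at (5.5, -2) (r1=11→r2=7.5) has section circumradius 10.798 here — a regular 8-gon; the 26.5×30 cube at (10, -0.5) contributes its full rectangle; the cube at (-2.5, 3) (footprint 10.5×29.5) is included at this height; Taking the first minus the rest: starting from the r=7 cylinder, the cone at (5.5, -2) partially overlaps it — only the 117.19 mm² overlap (of its 329.81 mm²) is removed, clipping the outline; the 26.5×30 cube at (10, -0.5) misses the remaining region (no effect); the 10.5×29.5 cube at (-2.5, 3) partially overlaps it — only the 1.47 mm² overlap (of its 309.75 mm²) is removed, clipping the outline — 1 connected region; (rotated 5° about Z; rotation is an isometry so areas/perimeters/island counts are preserved). The outline is a single polygon with 7 vertices. Extrusion per mm of travel: 0.4 × 0.24 / (π × 0.875²) = 0.039912. Accumulating E over each segment gives final E = 1.0653.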